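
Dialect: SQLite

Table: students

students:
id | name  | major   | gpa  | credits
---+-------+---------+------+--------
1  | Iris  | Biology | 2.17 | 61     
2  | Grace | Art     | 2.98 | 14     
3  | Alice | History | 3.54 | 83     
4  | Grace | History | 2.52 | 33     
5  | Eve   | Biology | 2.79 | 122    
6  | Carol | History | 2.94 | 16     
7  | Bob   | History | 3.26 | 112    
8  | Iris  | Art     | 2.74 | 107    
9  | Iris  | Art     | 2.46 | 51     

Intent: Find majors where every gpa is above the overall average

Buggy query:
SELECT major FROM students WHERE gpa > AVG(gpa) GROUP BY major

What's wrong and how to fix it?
Bug: WHERE evaluates per row before aggregation, so AVG() is unavailable

Fix: Compute the overall average in a scalar subquery and compare each group's MIN against it in HAVING

Corrected query:
SELECT major FROM students GROUP BY major HAVING MIN(gpa) > (SELECT AVG(gpa) FROM students)

Result:
(no rows)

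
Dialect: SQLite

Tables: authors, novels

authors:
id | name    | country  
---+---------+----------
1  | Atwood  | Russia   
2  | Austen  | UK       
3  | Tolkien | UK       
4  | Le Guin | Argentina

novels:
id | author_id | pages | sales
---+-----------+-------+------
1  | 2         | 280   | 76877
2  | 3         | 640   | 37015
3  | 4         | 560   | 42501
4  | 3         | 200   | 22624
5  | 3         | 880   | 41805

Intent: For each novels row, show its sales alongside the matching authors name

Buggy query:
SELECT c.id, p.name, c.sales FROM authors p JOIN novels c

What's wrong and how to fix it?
Bug: JOIN with no ON clause produces a cartesian product; every novels row pairs with every authors row

Fix: Add ON c.author_id = p.id to the JOIN

Corrected query:
SELECT c.id, p.name, c.sales FROM authors p JOIN novels c ON c.author_id = p.id

Result:
id | name    | sales
---+---------+------
1  | Austen  | 76877
2  | Tolkien | 37015
3  | Le Guin | 42501
4  | Tolkien | 22624
5  | Tolkien | 41805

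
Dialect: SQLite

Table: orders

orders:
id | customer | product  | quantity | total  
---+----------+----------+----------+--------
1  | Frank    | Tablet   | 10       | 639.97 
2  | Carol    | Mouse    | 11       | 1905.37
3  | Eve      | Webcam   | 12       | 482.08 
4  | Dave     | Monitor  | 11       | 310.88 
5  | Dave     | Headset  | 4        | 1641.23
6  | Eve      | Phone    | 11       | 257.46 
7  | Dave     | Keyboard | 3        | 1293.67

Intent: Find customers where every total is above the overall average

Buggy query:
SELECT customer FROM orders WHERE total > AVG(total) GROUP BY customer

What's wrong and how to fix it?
Bug: WHERE evaluates per row before aggregation, so AVG() is unavailable

Fix: Use a subquery for AVG and a HAVING MIN(...) filter so the condition holds for every row in the group

Corrected query:
SELECT customer FROM orders GROUP BY customer HAVING MIN(total) > (SELECT AVG(total) FROM orders)

Result:
customer
--------
Carol   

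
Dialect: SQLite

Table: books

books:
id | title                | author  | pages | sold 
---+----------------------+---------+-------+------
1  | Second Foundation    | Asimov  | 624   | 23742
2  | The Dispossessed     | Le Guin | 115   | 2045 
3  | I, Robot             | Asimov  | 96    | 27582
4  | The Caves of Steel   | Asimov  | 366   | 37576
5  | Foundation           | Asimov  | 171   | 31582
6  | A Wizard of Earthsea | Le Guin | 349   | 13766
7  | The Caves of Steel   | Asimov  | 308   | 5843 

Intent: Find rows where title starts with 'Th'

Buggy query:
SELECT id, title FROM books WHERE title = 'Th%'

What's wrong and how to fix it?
Bug: '=' compares the literal string including the % character; pattern matching needs LIKE

Fix: Use LIKE for wildcard pattern matching

Corrected query:
SELECT id, title FROM books WHERE title LIKE 'Th%'

Result:
id | title             
---+-------------------
2  | The Dispossessed  
4  | The Caves of Steel
7  | The Caves of Steel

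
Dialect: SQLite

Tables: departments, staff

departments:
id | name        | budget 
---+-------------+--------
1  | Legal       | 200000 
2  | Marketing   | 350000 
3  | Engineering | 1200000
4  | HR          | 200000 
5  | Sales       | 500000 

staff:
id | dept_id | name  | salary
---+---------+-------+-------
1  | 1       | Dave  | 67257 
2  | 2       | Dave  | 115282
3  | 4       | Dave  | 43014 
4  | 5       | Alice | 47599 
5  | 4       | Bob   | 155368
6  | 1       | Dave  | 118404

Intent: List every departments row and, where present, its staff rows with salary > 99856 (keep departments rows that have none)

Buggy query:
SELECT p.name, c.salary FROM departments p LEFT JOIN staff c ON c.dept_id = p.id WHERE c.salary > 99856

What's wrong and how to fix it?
Bug: Filtering c.salary in WHERE discards the NULL rows produced by LEFT JOIN, turning it into an inner join

Fix: Put 'c.salary > 99856' in the JOIN's ON clause instead of WHERE

Corrected query:
SELECT p.name, c.salary FROM departments p LEFT JOIN staff c ON c.dept_id = p.id AND c.salary > 99856

Result:
name        | salary
------------+-------
Legal       | 118404
Marketing   | 115282
Engineering | NULL  
HR          | 155368
Sales       | NULL  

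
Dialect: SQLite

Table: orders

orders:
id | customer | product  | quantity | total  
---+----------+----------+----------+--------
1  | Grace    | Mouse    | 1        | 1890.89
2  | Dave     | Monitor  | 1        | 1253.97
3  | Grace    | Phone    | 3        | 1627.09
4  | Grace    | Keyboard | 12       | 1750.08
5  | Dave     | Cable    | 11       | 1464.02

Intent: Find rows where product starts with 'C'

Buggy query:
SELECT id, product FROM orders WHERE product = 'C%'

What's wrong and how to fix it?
Bug: '=' compares the literal string including the % character; pattern matching needs LIKE

Fix: Replace '=' with LIKE so 'C%' is treated as a pattern

Corrected query:
SELECT id, product FROM orders WHERE product LIKE 'C%'

Result:
id | product
---+--------
5  | Cable  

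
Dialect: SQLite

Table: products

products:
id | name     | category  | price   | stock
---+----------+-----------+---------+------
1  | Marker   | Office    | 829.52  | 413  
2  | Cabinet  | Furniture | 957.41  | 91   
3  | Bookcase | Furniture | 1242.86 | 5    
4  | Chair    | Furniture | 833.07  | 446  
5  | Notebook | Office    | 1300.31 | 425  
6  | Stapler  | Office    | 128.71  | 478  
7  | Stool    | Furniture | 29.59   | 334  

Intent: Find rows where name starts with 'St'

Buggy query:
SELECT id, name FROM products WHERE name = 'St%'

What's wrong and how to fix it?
Bug: '=' compares the literal string including the % character; pattern matching needs LIKE

Fix: Replace '=' with LIKE so 'St%' is treated as a pattern

Corrected query:
SELECT id, name FROM products WHERE name LIKE 'St%'

Result:
id | name   
---+--------
6  | Stapler
7  | Stool  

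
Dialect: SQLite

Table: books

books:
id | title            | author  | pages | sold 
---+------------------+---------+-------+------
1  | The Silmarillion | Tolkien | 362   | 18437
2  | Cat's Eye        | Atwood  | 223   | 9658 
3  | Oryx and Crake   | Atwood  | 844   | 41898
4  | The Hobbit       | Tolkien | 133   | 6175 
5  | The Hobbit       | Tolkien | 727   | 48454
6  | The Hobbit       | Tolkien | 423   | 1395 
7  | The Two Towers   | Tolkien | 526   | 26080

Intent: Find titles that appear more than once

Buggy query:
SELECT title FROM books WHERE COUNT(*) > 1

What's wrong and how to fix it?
Bug: COUNT(*) is an aggregate and cannot be used in WHERE

Fix: Group first, then use HAVING for the count condition

Corrected query:
SELECT title FROM books GROUP BY title HAVING COUNT(*) > 1

Result:
title     
----------
The Hobbit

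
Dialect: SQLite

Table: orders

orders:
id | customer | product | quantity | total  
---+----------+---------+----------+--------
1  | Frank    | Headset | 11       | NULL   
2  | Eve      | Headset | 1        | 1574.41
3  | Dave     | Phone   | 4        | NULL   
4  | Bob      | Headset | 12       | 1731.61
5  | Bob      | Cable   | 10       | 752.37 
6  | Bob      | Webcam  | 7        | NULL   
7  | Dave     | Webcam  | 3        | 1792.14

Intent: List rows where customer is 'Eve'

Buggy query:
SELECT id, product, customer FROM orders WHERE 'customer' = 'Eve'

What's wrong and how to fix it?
Bug: 'customer' in single quotes is a string literal, not the column; the comparison is literal-vs-literal and never true

Fix: Reference the column as customer without single quotes

Corrected query:
SELECT id, product, customer FROM orders WHERE customer = 'Eve'

Result:
id | product | customer
---+---------+---------
2  | Headset | Eve     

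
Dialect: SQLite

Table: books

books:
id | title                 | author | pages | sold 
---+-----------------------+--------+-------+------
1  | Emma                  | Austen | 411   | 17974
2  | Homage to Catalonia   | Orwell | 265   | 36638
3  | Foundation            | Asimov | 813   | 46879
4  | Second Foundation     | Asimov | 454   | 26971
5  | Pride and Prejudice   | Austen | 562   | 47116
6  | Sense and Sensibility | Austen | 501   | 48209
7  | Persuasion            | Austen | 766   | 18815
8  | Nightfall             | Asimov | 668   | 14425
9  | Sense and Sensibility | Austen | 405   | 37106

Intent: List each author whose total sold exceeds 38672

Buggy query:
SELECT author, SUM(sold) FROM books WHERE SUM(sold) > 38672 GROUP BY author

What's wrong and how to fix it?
Bug: Aggregate functions cannot appear in a WHERE clause

Fix: Move the aggregate condition to a HAVING clause

Corrected query:
SELECT author, SUM(sold) FROM books GROUP BY author HAVING SUM(sold) > 38672

Result:
author | SUM(sold)
-------+----------
Asimov | 88275    
Austen | 169220   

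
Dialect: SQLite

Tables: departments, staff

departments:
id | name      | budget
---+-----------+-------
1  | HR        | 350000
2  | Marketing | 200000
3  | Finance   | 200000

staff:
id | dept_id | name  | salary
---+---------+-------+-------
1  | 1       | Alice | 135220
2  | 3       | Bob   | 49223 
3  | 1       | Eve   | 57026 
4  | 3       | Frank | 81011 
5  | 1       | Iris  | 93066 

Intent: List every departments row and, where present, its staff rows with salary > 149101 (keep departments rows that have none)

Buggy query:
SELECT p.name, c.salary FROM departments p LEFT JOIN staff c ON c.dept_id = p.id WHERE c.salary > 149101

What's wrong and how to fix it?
Bug: A WHERE condition on the right-hand table after LEFT JOIN drops unmatched parents

Fix: Put 'c.salary > 149101' in the JOIN's ON clause instead of WHERE

Corrected query:
SELECT p.name, c.salary FROM departments p LEFT JOIN staff c ON c.dept_id = p.id AND c.salary > 149101

Result:
name      | salary
----------+-------
HR        | NULL  
Marketing | NULL  
Finance   | NULL  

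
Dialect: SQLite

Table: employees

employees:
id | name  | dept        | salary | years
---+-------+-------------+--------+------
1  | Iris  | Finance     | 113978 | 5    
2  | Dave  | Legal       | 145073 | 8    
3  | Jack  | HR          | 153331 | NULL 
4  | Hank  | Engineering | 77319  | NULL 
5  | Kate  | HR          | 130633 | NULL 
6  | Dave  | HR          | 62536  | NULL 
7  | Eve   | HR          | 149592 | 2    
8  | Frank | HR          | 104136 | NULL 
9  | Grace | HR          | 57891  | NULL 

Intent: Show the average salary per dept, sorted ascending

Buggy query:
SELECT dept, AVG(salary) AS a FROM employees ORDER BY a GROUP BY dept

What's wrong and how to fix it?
Bug: ORDER BY appears before GROUP BY; SQL clause order requires GROUP BY first

Fix: Reorder: SELECT … FROM … GROUP BY … ORDER BY …

Corrected query:
SELECT dept, AVG(salary) AS a FROM employees GROUP BY dept ORDER BY a

Result:
dept        | a       
------------+---------
Engineering | 77319   
HR          | 109686.5
Finance     | 113978  
Legal       | 145073  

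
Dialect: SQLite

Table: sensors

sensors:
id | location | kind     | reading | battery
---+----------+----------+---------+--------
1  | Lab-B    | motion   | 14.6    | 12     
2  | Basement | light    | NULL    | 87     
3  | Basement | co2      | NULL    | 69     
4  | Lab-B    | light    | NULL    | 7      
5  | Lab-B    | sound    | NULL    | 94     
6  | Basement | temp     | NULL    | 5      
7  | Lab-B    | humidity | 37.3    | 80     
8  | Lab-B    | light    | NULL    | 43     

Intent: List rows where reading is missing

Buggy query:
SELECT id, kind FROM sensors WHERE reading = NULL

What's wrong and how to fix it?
Bug: Comparing to NULL with '=' never matches; NULL = NULL is unknown, not true

Fix: Replace '= NULL' with 'IS NULL'

Corrected query:
SELECT id, kind FROM sensors WHERE reading IS NULL

Result:
id | kind 
---+------
2  | light
3  | co2  
4  | light
5  | sound
6  | temp 
8  | light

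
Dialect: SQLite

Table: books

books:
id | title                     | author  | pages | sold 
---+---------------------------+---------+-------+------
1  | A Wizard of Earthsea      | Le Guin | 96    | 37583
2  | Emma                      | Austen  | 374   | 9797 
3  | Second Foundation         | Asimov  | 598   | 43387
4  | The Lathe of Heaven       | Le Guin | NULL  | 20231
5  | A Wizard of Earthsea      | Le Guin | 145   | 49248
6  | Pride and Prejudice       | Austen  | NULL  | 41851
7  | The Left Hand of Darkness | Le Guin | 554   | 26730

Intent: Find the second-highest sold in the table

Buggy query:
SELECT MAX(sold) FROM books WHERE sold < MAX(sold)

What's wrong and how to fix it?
Bug: MAX(sold) on the right of the comparison is an aggregate-in-WHERE error

Fix: Put the inner MAX in a scalar subquery

Corrected query:
SELECT MAX(sold) FROM books WHERE sold < (SELECT MAX(sold) FROM books)

Result:
MAX(sold)
---------
43387    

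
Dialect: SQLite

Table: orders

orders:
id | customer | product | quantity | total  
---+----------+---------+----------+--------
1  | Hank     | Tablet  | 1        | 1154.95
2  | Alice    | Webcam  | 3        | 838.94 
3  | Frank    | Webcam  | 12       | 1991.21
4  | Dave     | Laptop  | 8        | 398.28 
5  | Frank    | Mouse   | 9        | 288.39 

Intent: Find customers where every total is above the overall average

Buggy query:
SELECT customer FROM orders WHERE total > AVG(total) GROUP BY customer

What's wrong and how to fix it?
Bug: WHERE evaluates per row before aggregation, so AVG() is unavailable

Fix: Compute the overall average in a scalar subquery and compare each group's MIN against it in HAVING

Corrected query:
SELECT customer FROM orders GROUP BY customer HAVING MIN(total) > (SELECT AVG(total) FROM orders)

Result:
customer
--------
Hank    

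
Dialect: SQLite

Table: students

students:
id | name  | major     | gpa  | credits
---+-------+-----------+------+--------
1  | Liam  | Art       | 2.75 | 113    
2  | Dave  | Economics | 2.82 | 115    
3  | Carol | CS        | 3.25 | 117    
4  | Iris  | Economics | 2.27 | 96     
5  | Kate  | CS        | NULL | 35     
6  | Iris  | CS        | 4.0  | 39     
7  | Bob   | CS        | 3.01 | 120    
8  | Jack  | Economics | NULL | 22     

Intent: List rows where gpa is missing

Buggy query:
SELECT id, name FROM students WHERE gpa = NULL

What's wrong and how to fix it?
Bug: Comparing to NULL with '=' never matches; NULL = NULL is unknown, not true

Fix: Use IS NULL to test for NULL

Corrected query:
SELECT id, name FROM students WHERE gpa IS NULL

Result:
id | name
---+-----
5  | Kate
8  | Jack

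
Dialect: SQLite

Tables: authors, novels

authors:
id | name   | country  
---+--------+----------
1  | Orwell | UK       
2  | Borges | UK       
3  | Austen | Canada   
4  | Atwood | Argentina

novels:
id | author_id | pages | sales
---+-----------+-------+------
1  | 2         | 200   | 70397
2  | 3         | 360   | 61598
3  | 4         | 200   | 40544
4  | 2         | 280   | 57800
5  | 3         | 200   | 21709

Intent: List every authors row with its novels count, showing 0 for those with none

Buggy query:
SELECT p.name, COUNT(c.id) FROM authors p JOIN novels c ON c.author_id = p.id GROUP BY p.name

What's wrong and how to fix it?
Bug: INNER JOIN drops authors rows that have no matching novels rows

Fix: Use LEFT JOIN so parents without children still appear (COUNT(c.id) gives 0)

Corrected query:
SELECT p.name, COUNT(c.id) FROM authors p LEFT JOIN novels c ON c.author_id = p.id GROUP BY p.name

Result:
name   | COUNT(c.id)
-------+------------
Atwood | 1          
Austen | 2          
Borges | 2          
Orwell | 0          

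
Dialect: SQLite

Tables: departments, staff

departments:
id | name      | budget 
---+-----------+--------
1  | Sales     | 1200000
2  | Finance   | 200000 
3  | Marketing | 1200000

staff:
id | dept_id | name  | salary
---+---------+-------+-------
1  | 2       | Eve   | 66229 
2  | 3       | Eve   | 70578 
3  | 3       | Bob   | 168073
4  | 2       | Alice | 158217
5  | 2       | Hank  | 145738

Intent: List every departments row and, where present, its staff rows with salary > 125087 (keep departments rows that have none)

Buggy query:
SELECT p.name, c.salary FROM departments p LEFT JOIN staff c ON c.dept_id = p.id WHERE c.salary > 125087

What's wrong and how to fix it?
Bug: Filtering c.salary in WHERE discards the NULL rows produced by LEFT JOIN, turning it into an inner join

Fix: Put 'c.salary > 125087' in the JOIN's ON clause instead of WHERE

Corrected query:
SELECT p.name, c.salary FROM departments p LEFT JOIN staff c ON c.dept_id = p.id AND c.salary > 125087

Result:
name      | salary
----------+-------
Sales     | NULL  
Finance   | 145738
Finance   | 158217
Marketing | 168073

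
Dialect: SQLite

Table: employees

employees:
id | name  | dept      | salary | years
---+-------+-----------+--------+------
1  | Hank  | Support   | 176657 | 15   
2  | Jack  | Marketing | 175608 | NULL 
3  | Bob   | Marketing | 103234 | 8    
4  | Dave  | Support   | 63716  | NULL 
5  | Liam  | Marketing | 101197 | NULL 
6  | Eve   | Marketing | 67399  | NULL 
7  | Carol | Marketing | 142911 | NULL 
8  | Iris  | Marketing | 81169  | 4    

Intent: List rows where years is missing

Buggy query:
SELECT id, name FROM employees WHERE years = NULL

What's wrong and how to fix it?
Bug: '= NULL' is always unknown in SQL three-valued logic, so no rows match

Fix: Replace '= NULL' with 'IS NULL'

Corrected query:
SELECT id, name FROM employees WHERE years IS NULL

Result:
id | name 
---+------
2  | Jack 
4  | Dave 
5  | Liam 
6  | Eve  
7  | Carol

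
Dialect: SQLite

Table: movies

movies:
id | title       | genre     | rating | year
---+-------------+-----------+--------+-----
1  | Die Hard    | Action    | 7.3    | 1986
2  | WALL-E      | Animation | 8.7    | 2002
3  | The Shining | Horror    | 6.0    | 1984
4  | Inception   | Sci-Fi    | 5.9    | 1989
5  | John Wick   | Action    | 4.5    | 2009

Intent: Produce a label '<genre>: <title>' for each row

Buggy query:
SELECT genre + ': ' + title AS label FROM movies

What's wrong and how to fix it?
Bug: SQLite uses || for string concatenation; + coerces text to numbers (yielding 0)

Fix: Use the || operator for string concatenation

Corrected query:
SELECT genre || ': ' || title AS label FROM movies

Result:
label              
-------------------
Action: Die Hard   
Animation: WALL-E  
Horror: The Shining
Sci-Fi: Inception  
Action: John Wick  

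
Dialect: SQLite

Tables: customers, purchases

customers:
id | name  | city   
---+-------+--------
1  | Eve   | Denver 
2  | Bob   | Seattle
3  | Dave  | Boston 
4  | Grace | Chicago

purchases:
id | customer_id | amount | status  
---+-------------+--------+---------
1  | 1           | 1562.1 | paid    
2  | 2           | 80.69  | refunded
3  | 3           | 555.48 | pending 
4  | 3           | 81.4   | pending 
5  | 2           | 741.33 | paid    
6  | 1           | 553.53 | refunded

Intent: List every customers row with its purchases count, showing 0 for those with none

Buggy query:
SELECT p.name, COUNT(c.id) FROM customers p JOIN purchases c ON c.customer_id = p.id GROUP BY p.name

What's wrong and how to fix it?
Bug: INNER JOIN drops customers rows that have no matching purchases rows

Fix: Use LEFT JOIN so parents without children still appear (COUNT(c.id) gives 0)

Corrected query:
SELECT p.name, COUNT(c.id) FROM customers p LEFT JOIN purchases c ON c.customer_id = p.id GROUP BY p.name

Result:
name  | COUNT(c.id)
------+------------
Bob   | 2          
Dave  | 2          
Eve   | 2          
Grace | 0          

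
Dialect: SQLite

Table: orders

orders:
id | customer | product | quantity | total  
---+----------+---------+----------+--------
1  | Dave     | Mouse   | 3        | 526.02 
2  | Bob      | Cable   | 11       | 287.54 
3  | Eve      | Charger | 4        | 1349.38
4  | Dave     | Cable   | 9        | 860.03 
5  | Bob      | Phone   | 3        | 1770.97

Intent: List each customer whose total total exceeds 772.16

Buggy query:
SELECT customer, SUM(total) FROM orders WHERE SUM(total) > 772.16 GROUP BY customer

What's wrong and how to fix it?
Bug: WHERE runs before GROUP BY, so aggregates aren't available there

Fix: Move the aggregate condition to a HAVING clause

Corrected query:
SELECT customer, SUM(total) FROM orders GROUP BY customer HAVING SUM(total) > 772.16

Result:
customer | SUM(total)
---------+-----------
Bob      | 2058.51   
Dave     | 1386.05   
Eve      | 1349.38   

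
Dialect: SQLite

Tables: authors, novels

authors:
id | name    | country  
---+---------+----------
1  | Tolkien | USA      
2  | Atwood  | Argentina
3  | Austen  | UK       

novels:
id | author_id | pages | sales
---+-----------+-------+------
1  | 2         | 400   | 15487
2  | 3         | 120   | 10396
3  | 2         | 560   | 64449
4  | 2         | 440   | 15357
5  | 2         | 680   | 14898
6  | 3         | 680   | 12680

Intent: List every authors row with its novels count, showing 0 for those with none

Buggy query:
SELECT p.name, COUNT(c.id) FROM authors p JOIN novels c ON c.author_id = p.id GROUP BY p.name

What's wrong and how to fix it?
Bug: An inner join excludes parents with zero children

Fix: Use LEFT JOIN so parents without children still appear (COUNT(c.id) gives 0)

Corrected query:
SELECT p.name, COUNT(c.id) FROM authors p LEFT JOIN novels c ON c.author_id = p.id GROUP BY p.name

Result:
name    | COUNT(c.id)
--------+------------
Atwood  | 4          
Austen  | 2          
Tolkien | 0          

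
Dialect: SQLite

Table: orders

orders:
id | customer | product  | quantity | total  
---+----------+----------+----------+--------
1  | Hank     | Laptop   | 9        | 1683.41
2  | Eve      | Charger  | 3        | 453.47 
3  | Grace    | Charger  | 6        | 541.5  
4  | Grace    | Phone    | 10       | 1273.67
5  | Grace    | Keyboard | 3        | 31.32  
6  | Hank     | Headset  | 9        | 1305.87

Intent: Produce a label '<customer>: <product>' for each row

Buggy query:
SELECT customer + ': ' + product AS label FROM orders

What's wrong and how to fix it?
Bug: '+' is numeric addition; on text columns SQLite converts them to 0 instead of concatenating

Fix: Use the || operator for string concatenation

Corrected query:
SELECT customer || ': ' || product AS label FROM orders

Result:
label          
---------------
Hank: Laptop   
Eve: Charger   
Grace: Charger 
Grace: Phone   
Grace: Keyboard
Hank: Headset  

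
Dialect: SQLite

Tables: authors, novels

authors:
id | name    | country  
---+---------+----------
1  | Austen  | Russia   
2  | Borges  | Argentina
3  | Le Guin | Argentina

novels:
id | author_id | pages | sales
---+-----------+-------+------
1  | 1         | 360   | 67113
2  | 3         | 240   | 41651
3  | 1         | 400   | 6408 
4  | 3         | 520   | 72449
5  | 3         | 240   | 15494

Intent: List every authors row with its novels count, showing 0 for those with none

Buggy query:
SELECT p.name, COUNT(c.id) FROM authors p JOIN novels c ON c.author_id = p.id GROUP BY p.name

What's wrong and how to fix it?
Bug: INNER JOIN drops authors rows that have no matching novels rows

Fix: Switch to LEFT JOIN to retain unmatched parent rows

Corrected query:
SELECT p.name, COUNT(c.id) FROM authors p LEFT JOIN novels c ON c.author_id = p.id GROUP BY p.name

Result:
name    | COUNT(c.id)
--------+------------
Austen  | 2          
Borges  | 0          
Le Guin | 3          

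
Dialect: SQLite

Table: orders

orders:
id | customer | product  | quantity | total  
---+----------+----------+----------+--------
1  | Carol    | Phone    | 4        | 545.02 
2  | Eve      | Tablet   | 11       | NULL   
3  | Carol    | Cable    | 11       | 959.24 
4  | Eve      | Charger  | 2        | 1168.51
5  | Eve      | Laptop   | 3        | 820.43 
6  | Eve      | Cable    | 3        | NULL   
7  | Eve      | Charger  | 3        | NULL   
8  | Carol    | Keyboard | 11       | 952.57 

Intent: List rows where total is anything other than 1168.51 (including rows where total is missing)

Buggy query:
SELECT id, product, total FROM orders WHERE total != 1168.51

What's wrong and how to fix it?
Bug: Inequality against NULL is unknown, not true; rows with NULL are dropped

Fix: Add an explicit OR total IS NULL to include the missing-value rows

Corrected query:
SELECT id, product, total FROM orders WHERE total != 1168.51 OR total IS NULL

Result:
id | product  | total 
---+----------+-------
1  | Phone    | 545.02
2  | Tablet   | NULL  
3  | Cable    | 959.24
5  | Laptop   | 820.43
6  | Cable    | NULL  
7  | Charger  | NULL  
8  | Keyboard | 952.57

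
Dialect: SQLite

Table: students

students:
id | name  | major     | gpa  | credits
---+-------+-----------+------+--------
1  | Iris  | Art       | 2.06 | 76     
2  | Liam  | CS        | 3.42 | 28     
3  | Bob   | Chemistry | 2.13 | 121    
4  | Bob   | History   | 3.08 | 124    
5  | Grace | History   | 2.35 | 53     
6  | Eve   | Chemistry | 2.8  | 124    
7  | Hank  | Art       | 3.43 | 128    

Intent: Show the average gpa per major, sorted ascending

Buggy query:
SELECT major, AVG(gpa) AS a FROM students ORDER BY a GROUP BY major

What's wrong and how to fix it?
Bug: ORDER BY appears before GROUP BY; SQL clause order requires GROUP BY first

Fix: Reorder: SELECT … FROM … GROUP BY … ORDER BY …

Corrected query:
SELECT major, AVG(gpa) AS a FROM students GROUP BY major ORDER BY a

Result:
major     | a    
----------+------
Chemistry | 2.465
History   | 2.715
Art       | 2.745
CS        | 3.42 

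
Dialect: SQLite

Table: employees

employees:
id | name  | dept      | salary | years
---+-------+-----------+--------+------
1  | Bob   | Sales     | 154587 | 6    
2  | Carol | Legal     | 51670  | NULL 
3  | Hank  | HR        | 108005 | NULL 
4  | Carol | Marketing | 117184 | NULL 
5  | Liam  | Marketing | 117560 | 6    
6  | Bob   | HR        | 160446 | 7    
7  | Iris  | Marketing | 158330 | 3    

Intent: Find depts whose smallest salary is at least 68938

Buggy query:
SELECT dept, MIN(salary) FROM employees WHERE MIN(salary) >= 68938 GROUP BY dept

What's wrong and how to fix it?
Bug: Aggregates like MIN are computed per group after WHERE runs

Fix: Replace WHERE with HAVING after the GROUP BY

Corrected query:
SELECT dept, MIN(salary) FROM employees GROUP BY dept HAVING MIN(salary) >= 68938

Result:
dept      | MIN(salary)
----------+------------
HR        | 108005     
Marketing | 117184     
Sales     | 154587     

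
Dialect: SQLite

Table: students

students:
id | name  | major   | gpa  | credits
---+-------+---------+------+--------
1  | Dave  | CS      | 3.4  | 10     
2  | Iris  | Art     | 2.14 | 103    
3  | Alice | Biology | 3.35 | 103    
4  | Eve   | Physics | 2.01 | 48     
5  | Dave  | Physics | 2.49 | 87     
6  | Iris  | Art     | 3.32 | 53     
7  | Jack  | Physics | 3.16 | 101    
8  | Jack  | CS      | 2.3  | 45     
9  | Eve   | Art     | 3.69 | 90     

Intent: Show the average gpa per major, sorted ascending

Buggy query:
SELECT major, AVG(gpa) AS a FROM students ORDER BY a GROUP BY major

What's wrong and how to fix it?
Bug: ORDER BY appears before GROUP BY; SQL clause order requires GROUP BY first

Fix: Reorder: SELECT … FROM … GROUP BY … ORDER BY …

Corrected query:
SELECT major, AVG(gpa) AS a FROM students GROUP BY major ORDER BY a

Result:
major   | a       
--------+---------
Physics | 2.553333
CS      | 2.85    
Art     | 3.05    
Biology | 3.35    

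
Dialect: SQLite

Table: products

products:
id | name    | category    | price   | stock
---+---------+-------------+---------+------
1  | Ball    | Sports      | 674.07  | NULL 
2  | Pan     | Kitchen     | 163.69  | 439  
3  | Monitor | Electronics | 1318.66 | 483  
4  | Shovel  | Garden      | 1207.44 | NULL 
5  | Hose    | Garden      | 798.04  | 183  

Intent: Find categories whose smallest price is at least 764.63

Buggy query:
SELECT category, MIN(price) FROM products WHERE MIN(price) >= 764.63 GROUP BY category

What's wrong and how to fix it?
Bug: Aggregates like MIN are computed per group after WHERE runs

Fix: Use HAVING for the per-group MIN condition

Corrected query:
SELECT category, MIN(price) FROM products GROUP BY category HAVING MIN(price) >= 764.63

Result:
category    | MIN(price)
------------+-----------
Electronics | 1318.66   
Garden      | 798.04    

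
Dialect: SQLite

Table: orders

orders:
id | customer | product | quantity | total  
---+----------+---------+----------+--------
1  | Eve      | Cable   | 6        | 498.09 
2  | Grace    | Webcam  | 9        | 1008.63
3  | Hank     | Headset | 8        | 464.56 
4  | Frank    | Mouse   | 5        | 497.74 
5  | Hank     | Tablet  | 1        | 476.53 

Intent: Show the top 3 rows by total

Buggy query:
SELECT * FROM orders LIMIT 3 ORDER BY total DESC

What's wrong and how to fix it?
Bug: LIMIT must come after ORDER BY

Fix: Sort with ORDER BY, then apply LIMIT

Corrected query:
SELECT * FROM orders ORDER BY total DESC LIMIT 3

Result:
id | customer | product | quantity | total  
---+----------+---------+----------+--------
2  | Grace    | Webcam  | 9        | 1008.63
1  | Eve      | Cable   | 6        | 498.09 
4  | Frank    | Mouse   | 5        | 497.74 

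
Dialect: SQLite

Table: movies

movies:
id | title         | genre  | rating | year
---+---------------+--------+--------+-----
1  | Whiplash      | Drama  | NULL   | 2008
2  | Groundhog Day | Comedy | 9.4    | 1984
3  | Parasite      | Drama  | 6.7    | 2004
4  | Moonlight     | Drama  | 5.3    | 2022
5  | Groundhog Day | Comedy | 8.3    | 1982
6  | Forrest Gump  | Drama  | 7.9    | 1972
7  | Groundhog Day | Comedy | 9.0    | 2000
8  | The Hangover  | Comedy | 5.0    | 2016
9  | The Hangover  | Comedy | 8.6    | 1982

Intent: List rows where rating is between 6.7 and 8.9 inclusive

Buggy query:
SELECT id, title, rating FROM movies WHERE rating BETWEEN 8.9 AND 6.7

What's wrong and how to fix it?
Bug: BETWEEN expects the lower bound first; with 8.9 AND 6.7 the range is empty

Fix: Swap the bounds so the smaller value comes first

Corrected query:
SELECT id, title, rating FROM movies WHERE rating BETWEEN 6.7 AND 8.9

Result:
id | title         | rating
---+---------------+-------
3  | Parasite      | 6.7   
5  | Groundhog Day | 8.3   
6  | Forrest Gump  | 7.9   
9  | The Hangover  | 8.6   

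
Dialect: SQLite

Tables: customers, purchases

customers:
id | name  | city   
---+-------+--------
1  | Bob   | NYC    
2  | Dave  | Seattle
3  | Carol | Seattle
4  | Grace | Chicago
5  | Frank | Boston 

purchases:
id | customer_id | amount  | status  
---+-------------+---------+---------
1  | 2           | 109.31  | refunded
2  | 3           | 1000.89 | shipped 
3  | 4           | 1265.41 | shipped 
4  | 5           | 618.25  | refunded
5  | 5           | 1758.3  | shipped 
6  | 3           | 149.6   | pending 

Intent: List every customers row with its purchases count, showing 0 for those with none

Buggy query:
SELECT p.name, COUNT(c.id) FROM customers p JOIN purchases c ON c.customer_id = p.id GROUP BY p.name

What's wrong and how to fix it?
Bug: INNER JOIN drops customers rows that have no matching purchases rows

Fix: Use LEFT JOIN so parents without children still appear (COUNT(c.id) gives 0)

Corrected query:
SELECT p.name, COUNT(c.id) FROM customers p LEFT JOIN purchases c ON c.customer_id = p.id GROUP BY p.name

Result:
name  | COUNT(c.id)
------+------------
Bob   | 0          
Carol | 2          
Dave  | 1          
Frank | 2          
Grace | 1          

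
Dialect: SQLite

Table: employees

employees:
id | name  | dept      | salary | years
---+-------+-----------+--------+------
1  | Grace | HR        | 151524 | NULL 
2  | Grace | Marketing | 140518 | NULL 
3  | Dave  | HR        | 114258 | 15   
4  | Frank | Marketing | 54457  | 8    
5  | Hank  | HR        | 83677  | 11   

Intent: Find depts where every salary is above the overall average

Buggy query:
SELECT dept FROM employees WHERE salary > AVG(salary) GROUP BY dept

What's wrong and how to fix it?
Bug: WHERE evaluates per row before aggregation, so AVG() is unavailable

Fix: Use a subquery for AVG and a HAVING MIN(...) filter so the condition holds for every row in the group

Corrected query:
SELECT dept FROM employees GROUP BY dept HAVING MIN(salary) > (SELECT AVG(salary) FROM employees)

Result:
(no rows)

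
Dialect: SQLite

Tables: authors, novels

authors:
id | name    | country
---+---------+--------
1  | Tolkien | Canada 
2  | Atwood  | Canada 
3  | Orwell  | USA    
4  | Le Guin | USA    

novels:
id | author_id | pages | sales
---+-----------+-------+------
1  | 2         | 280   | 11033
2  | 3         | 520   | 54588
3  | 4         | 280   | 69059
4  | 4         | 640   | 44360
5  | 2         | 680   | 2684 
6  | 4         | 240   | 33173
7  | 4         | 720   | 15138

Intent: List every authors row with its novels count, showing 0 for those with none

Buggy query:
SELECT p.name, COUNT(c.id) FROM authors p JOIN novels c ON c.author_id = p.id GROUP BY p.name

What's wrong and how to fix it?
Bug: INNER JOIN drops authors rows that have no matching novels rows

Fix: Use LEFT JOIN so parents without children still appear (COUNT(c.id) gives 0)

Corrected query:
SELECT p.name, COUNT(c.id) FROM authors p LEFT JOIN novels c ON c.author_id = p.id GROUP BY p.name

Result:
name    | COUNT(c.id)
--------+------------
Atwood  | 2          
Le Guin | 4          
Orwell  | 1          
Tolkien | 0          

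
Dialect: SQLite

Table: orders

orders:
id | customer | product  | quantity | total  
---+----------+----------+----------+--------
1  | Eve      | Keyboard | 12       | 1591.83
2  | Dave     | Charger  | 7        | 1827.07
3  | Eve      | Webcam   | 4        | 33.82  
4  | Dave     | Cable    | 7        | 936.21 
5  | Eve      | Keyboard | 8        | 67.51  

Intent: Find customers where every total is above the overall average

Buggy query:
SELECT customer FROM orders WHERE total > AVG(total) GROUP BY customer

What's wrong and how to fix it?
Bug: AVG() is an aggregate; it can't sit directly in WHERE

Fix: Compute the overall average in a scalar subquery and compare each group's MIN against it in HAVING

Corrected query:
SELECT customer FROM orders GROUP BY customer HAVING MIN(total) > (SELECT AVG(total) FROM orders)

Result:
customer
--------
Dave    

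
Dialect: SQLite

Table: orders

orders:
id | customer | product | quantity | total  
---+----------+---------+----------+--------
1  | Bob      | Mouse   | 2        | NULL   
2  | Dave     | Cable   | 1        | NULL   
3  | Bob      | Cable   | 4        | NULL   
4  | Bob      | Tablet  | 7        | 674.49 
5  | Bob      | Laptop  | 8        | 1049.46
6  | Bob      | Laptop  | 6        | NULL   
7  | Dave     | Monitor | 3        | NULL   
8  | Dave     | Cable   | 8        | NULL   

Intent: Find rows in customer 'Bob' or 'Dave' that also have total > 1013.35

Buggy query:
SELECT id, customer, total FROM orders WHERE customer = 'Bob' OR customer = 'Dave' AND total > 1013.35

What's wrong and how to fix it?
Bug: Without parentheses, AND is evaluated before OR, so the total filter only applies to the 'Dave' branch

Fix: Group the OR with parentheses (or use IN), then AND the threshold

Corrected query:
SELECT id, customer, total FROM orders WHERE (customer = 'Bob' OR customer = 'Dave') AND total > 1013.35

Result:
id | customer | total  
---+----------+--------
5  | Bob      | 1049.46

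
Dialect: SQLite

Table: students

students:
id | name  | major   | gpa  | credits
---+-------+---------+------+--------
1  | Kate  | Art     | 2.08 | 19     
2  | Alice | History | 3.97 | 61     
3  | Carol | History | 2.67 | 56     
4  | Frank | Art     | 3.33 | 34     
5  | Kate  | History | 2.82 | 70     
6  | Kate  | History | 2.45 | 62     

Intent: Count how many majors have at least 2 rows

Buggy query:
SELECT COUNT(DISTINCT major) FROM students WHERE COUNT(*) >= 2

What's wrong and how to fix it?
Bug: WHERE filters individual rows, not groups, so a group-level COUNT is invalid there

Fix: Group first with HAVING COUNT(*) >= 2, then COUNT the resulting groups

Corrected query:
SELECT COUNT(*) FROM (SELECT major FROM students GROUP BY major HAVING COUNT(*) >= 2)

Result:
COUNT(*)
--------
2       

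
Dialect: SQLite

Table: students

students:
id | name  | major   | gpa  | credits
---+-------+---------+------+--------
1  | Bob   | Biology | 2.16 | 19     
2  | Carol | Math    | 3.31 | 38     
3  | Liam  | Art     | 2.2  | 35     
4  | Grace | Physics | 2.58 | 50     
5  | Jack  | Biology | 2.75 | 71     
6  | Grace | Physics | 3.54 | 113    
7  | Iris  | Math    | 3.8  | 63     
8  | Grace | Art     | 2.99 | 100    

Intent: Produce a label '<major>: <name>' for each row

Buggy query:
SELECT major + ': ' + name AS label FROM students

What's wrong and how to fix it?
Bug: SQLite uses || for string concatenation; + coerces text to numbers (yielding 0)

Fix: Replace + with || to concatenate text

Corrected query:
SELECT major || ': ' || name AS label FROM students

Result:
label         
--------------
Biology: Bob  
Math: Carol   
Art: Liam     
Physics: Grace
Biology: Jack 
Physics: Grace
Math: Iris    
Art: Grace    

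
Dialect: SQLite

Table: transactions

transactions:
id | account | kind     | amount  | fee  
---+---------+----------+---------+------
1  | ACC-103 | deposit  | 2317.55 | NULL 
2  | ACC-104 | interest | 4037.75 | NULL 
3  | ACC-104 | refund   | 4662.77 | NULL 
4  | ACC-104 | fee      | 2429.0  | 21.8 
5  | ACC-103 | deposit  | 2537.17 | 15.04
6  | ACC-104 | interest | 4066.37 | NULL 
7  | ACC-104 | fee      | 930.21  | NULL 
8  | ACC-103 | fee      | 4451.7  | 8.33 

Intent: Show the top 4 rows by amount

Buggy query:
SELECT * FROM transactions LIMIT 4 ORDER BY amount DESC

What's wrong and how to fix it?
Bug: ORDER BY cannot follow LIMIT; LIMIT is the final clause

Fix: Sort with ORDER BY, then apply LIMIT

Corrected query:
SELECT * FROM transactions ORDER BY amount DESC LIMIT 4

Result:
id | account | kind     | amount  | fee 
---+---------+----------+---------+-----
3  | ACC-104 | refund   | 4662.77 | NULL
8  | ACC-103 | fee      | 4451.7  | 8.33
6  | ACC-104 | interest | 4066.37 | NULL
2  | ACC-104 | interest | 4037.75 | NULL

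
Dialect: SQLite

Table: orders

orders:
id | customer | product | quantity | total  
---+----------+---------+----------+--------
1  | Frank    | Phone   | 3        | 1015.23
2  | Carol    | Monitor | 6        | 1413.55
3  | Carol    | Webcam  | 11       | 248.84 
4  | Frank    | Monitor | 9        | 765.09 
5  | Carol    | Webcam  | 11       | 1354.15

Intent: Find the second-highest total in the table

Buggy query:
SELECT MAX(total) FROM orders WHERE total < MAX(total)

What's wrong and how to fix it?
Bug: MAX(total) on the right of the comparison is an aggregate-in-WHERE error

Fix: Compute the overall MAX in a subquery, then take MAX of rows below it

Corrected query:
SELECT MAX(total) FROM orders WHERE total < (SELECT MAX(total) FROM orders)

Result:
MAX(total)
----------
1354.15   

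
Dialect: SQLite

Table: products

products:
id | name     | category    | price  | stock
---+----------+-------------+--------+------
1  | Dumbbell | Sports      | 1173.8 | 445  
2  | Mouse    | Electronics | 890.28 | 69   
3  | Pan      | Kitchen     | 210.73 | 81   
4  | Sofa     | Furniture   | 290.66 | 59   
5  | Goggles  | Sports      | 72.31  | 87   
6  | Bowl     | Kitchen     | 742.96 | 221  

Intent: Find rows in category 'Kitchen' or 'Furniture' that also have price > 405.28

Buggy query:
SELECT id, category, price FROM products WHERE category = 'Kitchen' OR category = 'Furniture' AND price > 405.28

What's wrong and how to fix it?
Bug: Without parentheses, AND is evaluated before OR, so the price filter only applies to the 'Furniture' branch

Fix: Add parentheses around the OR so the AND applies to both alternatives

Corrected query:
SELECT id, category, price FROM products WHERE (category = 'Kitchen' OR category = 'Furniture') AND price > 405.28

Result:
id | category | price 
---+----------+-------
6  | Kitchen  | 742.96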